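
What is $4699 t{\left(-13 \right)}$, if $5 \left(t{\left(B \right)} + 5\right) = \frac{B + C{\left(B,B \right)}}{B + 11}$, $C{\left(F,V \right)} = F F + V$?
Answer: $- \frac{906907}{10} \approx -90691.0$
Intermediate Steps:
$C{\left(F,V \right)} = V + F^{2}$ ($C{\left(F,V \right)} = F^{2} + V = V + F^{2}$)
$t{\left(B \right)} = -5 + \frac{B^{2} + 2 B}{5 \left(11 + B\right)}$ ($t{\left(B \right)} = -5 + \frac{\left(B + \left(B + B^{2}\right)\right) \frac{1}{B + 11}}{5} = -5 + \frac{\left(B^{2} + 2 B\right) \frac{1}{11 + B}}{5} = -5 + \frac{\frac{1}{11 + B} \left(B^{2} + 2 B\right)}{5} = -5 + \frac{B^{2} + 2 B}{5 \left(11 + B\right)}$)
$4699 t{\left(-13 \right)} = 4699 \frac{-275 + \left(-13\right)^{2} - -299}{5 \left(11 - 13\right)} = 4699 \frac{-275 + 169 + 299}{5 \left(-2\right)} = 4699 \cdot \frac{1}{5} \left(- \frac{1}{2}\right) 193 = 4699 \left(- \frac{193}{10}\right) = - \frac{906907}{10}$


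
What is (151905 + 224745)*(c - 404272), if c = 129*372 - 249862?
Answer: -228304890900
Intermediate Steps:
c = -201874 (c = 47988 - 249862 = -201874)
(151905 + 224745)*(c - 404272) = (151905 + 224745)*(-201874 - 404272) = 376650*(-606146) = -228304890900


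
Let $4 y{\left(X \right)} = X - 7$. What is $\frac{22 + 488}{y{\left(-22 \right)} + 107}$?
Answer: $\frac{680}{133} \approx 5.1128$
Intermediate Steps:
$y{\left(X \right)} = - \frac{7}{4} + \frac{X}{4}$ ($y{\left(X \right)} = \frac{X - 7}{4} = \frac{-7 + X}{4} = - \frac{7}{4} + \frac{X}{4}$)
$\frac{22 + 488}{y{\left(-22 \right)} + 107} = \frac{22 + 488}{\left(- \frac{7}{4} + \frac{1}{4} \left(-22\right)\right) + 107} = \frac{510}{\left(- \frac{7}{4} - \frac{11}{2}\right) + 107} = \frac{510}{- \frac{29}{4} + 107} = \frac{510}{\frac{399}{4}} = 510 \cdot \frac{4}{399} = \frac{680}{133}$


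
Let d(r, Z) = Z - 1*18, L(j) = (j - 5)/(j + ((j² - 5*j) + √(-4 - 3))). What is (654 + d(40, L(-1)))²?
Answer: 18*(-201189*I + 112148*√7)/(-9*I + 5*√7) ≈ 4.033e+5 + 630.08*I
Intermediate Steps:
L(j) = (-5 + j)/(j² - 4*j + I*√7) (L(j) = (-5 + j)/(j + ((j² - 5*j) + √(-7))) = (-5 + j)/(j + ((j² - 5*j) + I*√7)) = (-5 + j)/(j + (j² - 5*j + I*√7)) = (-5 + j)/(j² - 4*j + I*√7))
d(r, Z) = -18 + Z (d(r, Z) = Z - 18 = -18 + Z)
(654 + d(40, L(-1)))² = (654 + (-18 + (-5 - 1)/((-1)² - 4*(-1) + I*√7)))² = (654 + (-18 - 6/(1 + 4 + I*√7)))² = (654 + (-18 - 6/(5 + I*√7)))² = (636 - 6/(5 + I*√7))²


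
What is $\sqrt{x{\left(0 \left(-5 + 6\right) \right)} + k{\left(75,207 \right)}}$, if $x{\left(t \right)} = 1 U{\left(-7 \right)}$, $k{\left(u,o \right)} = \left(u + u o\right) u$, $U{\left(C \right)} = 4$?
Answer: $2 \sqrt{292501} \approx 1081.7$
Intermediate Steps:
$k{\left(u,o \right)} = u \left(u + o u\right)$ ($k{\left(u,o \right)} = \left(u + o u\right) u = u \left(u + o u\right)$)
$x{\left(t \right)} = 4$ ($x{\left(t \right)} = 1 \cdot 4 = 4$)
$\sqrt{x{\left(0 \left(-5 + 6\right) \right)} + k{\left(75,207 \right)}} = \sqrt{4 + 75^{2} \left(1 + 207\right)} = \sqrt{4 + 5625 \cdot 208} = \sqrt{4 + 1170000} = \sqrt{1170004} = 2 \sqrt{292501}$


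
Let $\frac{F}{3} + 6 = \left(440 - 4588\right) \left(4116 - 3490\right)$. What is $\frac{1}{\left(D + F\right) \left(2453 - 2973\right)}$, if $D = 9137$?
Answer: $\frac{1}{4046029000} \approx 2.4716 \cdot 10^{-10}$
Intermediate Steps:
$F = -7789962$ ($F = -18 + 3 \left(440 - 4588\right) \left(4116 - 3490\right) = -18 + 3 \left(\left(-4148\right) 626\right) = -18 + 3 \left(-2596648\right) = -18 - 7789944 = -7789962$)
$\frac{1}{\left(D + F\right) \left(2453 - 2973\right)} = \frac{1}{\left(9137 - 7789962\right) \left(2453 - 2973\right)} = \frac{1}{\left(-7780825\right) \left(2453 - 2973\right)} = - \frac{1}{7780825 \left(-520\right)} = \left(- \frac{1}{7780825}\right) \left(- \frac{1}{520}\right) = \frac{1}{4046029000}$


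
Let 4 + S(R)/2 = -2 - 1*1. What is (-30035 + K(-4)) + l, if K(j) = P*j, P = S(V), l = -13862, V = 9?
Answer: -43841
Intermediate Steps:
S(R) = -14 (S(R) = -8 + 2*(-2 - 1*1) = -8 + 2*(-2 - 1) = -8 + 2*(-3) = -8 - 6 = -14)
P = -14
K(j) = -14*j
(-30035 + K(-4)) + l = (-30035 - 14*(-4)) - 13862 = (-30035 + 56) - 13862 = -29979 - 13862 = -43841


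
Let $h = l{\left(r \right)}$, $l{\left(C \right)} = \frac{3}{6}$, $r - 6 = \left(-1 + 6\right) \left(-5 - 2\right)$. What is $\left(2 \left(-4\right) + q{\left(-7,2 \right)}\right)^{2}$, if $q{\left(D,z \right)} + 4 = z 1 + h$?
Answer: $\frac{361}{4} \approx 90.25$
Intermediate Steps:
$r = -29$ ($r = 6 + \left(-1 + 6\right) \left(-5 - 2\right) = 6 + 5 \left(-7\right) = 6 - 35 = -29$)
$l{\left(C \right)} = \frac{1}{2}$ ($l{\left(C \right)} = 3 \cdot \frac{1}{6} = \frac{1}{2}$)
$h = \frac{1}{2} \approx 0.5$
$q{\left(D,z \right)} = - \frac{7}{2} + z$ ($q{\left(D,z \right)} = -4 + \left(z 1 + \frac{1}{2}\right) = -4 + \left(z + \frac{1}{2}\right) = -4 + \left(\frac{1}{2} + z\right) = - \frac{7}{2} + z$)
$\left(2 \left(-4\right) + q{\left(-7,2 \right)}\right)^{2} = \left(2 \left(-4\right) + \left(- \frac{7}{2} + 2\right)\right)^{2} = \left(-8 - \frac{3}{2}\right)^{2} = \left(- \frac{19}{2}\right)^{2} = \frac{361}{4}$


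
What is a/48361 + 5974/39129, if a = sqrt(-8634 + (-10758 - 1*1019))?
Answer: 5974/39129 + I*sqrt(20411)/48361 ≈ 0.15267 + 0.0029542*I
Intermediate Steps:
a = I*sqrt(20411) (a = sqrt(-8634 + (-10758 - 1019)) = sqrt(-8634 - 11777) = sqrt(-20411) = I*sqrt(20411) ≈ 142.87*I)
a/48361 + 5974/39129 = (I*sqrt(20411))/48361 + 5974/39129 = (I*sqrt(20411))*(1/48361) + 5974*(1/39129) = I*sqrt(20411)/48361 + 5974/39129 = 5974/39129 + I*sqrt(20411)/48361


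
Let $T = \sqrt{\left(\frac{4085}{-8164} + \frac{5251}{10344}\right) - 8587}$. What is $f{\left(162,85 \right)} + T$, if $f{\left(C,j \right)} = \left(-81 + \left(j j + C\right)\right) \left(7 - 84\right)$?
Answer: $-562562 + \frac{i \sqrt{956850607793198742}}{10556052} \approx -5.6256 \cdot 10^{5} + 92.666 i$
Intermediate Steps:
$T = \frac{i \sqrt{956850607793198742}}{10556052}$ ($T = \sqrt{\left(4085 \left(- \frac{1}{8164}\right) + 5251 \cdot \frac{1}{10344}\right) - 8587} = \sqrt{\left(- \frac{4085}{8164} + \frac{5251}{10344}\right) - 8587} = \sqrt{\frac{153481}{21112104} - 8587} = \sqrt{- \frac{181289483567}{21112104}} = \frac{i \sqrt{956850607793198742}}{10556052} \approx 92.666 i$)
$f{\left(C,j \right)} = 6237 - 77 C - 77 j^{2}$ ($f{\left(C,j \right)} = \left(-81 + \left(j^{2} + C\right)\right) \left(-77\right) = \left(-81 + \left(C + j^{2}\right)\right) \left(-77\right) = \left(-81 + C + j^{2}\right) \left(-77\right) = 6237 - 77 C - 77 j^{2}$)
$f{\left(162,85 \right)} + T = \left(6237 - 12474 - 77 \cdot 85^{2}\right) + \frac{i \sqrt{956850607793198742}}{10556052} = \left(6237 - 12474 - 556325\right) + \frac{i \sqrt{956850607793198742}}{10556052} = -562562 + \frac{i \sqrt{956850607793198742}}{10556052}$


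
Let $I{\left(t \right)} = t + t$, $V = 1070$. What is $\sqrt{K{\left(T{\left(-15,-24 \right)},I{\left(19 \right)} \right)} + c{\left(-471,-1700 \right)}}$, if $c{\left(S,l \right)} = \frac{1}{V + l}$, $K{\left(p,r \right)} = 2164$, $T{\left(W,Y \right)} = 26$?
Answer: $\frac{\sqrt{95432330}}{210} \approx 46.519$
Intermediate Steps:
$I{\left(t \right)} = 2 t$
$c{\left(S,l \right)} = \frac{1}{1070 + l}$
$\sqrt{K{\left(T{\left(-15,-24 \right)},I{\left(19 \right)} \right)} + c{\left(-471,-1700 \right)}} = \sqrt{2164 + \frac{1}{1070 - 1700}} = \sqrt{2164 + \frac{1}{-630}} = \sqrt{2164 - \frac{1}{630}} = \sqrt{\frac{1363319}{630}} = \frac{\sqrt{95432330}}{210}$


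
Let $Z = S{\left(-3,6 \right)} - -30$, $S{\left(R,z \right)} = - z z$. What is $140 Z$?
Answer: $-840$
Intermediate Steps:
$S{\left(R,z \right)} = - z^{2}$
$Z = -6$ ($Z = - 6^{2} - -30 = \left(-1\right) 36 + 30 = -36 + 30 = -6$)
$140 Z = 140 \left(-6\right) = -840$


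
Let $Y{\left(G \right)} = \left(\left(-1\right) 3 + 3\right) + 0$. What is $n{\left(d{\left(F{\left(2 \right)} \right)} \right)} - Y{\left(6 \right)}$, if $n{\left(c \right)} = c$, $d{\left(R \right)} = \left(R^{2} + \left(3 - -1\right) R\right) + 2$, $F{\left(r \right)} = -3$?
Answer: $-1$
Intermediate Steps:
$d{\left(R \right)} = 2 + R^{2} + 4 R$ ($d{\left(R \right)} = \left(R^{2} + \left(3 + 1\right) R\right) + 2 = \left(R^{2} + 4 R\right) + 2 = 2 + R^{2} + 4 R$)
$Y{\left(G \right)} = 0$ ($Y{\left(G \right)} = \left(-3 + 3\right) + 0 = 0 + 0 = 0$)
$n{\left(d{\left(F{\left(2 \right)} \right)} \right)} - Y{\left(6 \right)} = \left(2 + \left(-3\right)^{2} + 4 \left(-3\right)\right) - 0 = \left(2 + 9 - 12\right) + 0 = -1 + 0 = -1$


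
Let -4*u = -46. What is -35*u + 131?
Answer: -543/2 ≈ -271.50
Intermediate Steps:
u = 23/2 (u = -¼*(-46) = 23/2 ≈ 11.500)
-35*u + 131 = -35*23/2 + 131 = -805/2 + 131 = -543/2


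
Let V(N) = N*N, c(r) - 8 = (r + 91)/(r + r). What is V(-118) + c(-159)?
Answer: 2215222/159 ≈ 13932.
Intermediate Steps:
c(r) = 8 + (91 + r)/(2*r) (c(r) = 8 + (r + 91)/(r + r) = 8 + (91 + r)/((2*r)) = 8 + (91 + r)*(1/(2*r)) = 8 + (91 + r)/(2*r))
V(N) = N²
V(-118) + c(-159) = (-118)² + (½)*(91 + 17*(-159))/(-159) = 13924 + (½)*(-1/159)*(91 - 2703) = 13924 + (½)*(-1/159)*(-2612) = 13924 + 1306/159 = 2215222/159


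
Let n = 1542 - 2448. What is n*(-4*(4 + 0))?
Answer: 14496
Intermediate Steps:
n = -906
n*(-4*(4 + 0)) = -(-3624)*(4 + 0) = -(-3624)*4 = -906*(-16) = 14496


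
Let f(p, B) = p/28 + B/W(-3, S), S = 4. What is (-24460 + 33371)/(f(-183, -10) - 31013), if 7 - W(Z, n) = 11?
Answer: -249508/868477 ≈ -0.28729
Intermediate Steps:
W(Z, n) = -4 (W(Z, n) = 7 - 1*11 = 7 - 11 = -4)
f(p, B) = -B/4 + p/28 (f(p, B) = p/28 + B/(-4) = p*(1/28) + B*(-¼) = p/28 - B/4 = -B/4 + p/28)
(-24460 + 33371)/(f(-183, -10) - 31013) = (-24460 + 33371)/((-¼*(-10) + (1/28)*(-183)) - 31013) = 8911/((5/2 - 183/28) - 31013) = 8911/(-113/28 - 31013) = 8911/(-868477/28) = 8911*(-28/868477) = -249508/868477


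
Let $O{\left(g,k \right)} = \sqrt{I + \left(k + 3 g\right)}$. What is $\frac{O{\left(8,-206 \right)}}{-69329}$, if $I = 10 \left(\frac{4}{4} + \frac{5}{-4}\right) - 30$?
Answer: $- \frac{i \sqrt{858}}{138658} \approx - 0.00021125 i$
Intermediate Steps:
$I = - \frac{65}{2}$ ($I = 10 \left(4 \cdot \frac{1}{4} + 5 \left(- \frac{1}{4}\right)\right) - 30 = 10 \left(1 - \frac{5}{4}\right) - 30 = 10 \left(- \frac{1}{4}\right) - 30 = - \frac{5}{2} - 30 = - \frac{65}{2} \approx -32.5$)
$O{\left(g,k \right)} = \sqrt{- \frac{65}{2} + k + 3 g}$ ($O{\left(g,k \right)} = \sqrt{- \frac{65}{2} + \left(k + 3 g\right)} = \sqrt{- \frac{65}{2} + k + 3 g}$)
$\frac{O{\left(8,-206 \right)}}{-69329} = \frac{\frac{1}{2} \sqrt{-130 + 4 \left(-206\right) + 12 \cdot 8}}{-69329} = \frac{\sqrt{-130 - 824 + 96}}{2} \left(- \frac{1}{69329}\right) = \frac{\sqrt{-858}}{2} \left(- \frac{1}{69329}\right) = \frac{i \sqrt{858}}{2} \left(- \frac{1}{69329}\right) = - \frac{i \sqrt{858}}{138658}$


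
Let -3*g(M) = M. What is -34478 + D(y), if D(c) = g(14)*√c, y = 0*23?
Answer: -34478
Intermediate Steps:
g(M) = -M/3
y = 0
D(c) = -14*√c/3 (D(c) = (-⅓*14)*√c = -14*√c/3)
-34478 + D(y) = -34478 - 14*√0/3 = -34478 - 14/3*0 = -34478 + 0 = -34478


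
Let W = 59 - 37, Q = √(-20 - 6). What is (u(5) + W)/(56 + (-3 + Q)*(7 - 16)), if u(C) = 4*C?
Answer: 498/1285 + 54*I*√26/1285 ≈ 0.38755 + 0.21428*I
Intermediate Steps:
Q = I*√26 (Q = √(-26) = I*√26 ≈ 5.099*I)
W = 22
(u(5) + W)/(56 + (-3 + Q)*(7 - 16)) = (4*5 + 22)/(56 + (-3 + I*√26)*(7 - 16)) = (20 + 22)/(56 + (-3 + I*√26)*(-9)) = 42/(56 + (27 - 9*I*√26)) = 42/(83 - 9*I*√26)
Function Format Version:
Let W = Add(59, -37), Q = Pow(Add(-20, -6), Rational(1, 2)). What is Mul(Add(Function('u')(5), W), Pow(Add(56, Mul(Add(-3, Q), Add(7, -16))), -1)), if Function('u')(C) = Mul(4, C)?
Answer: Add(Rational(498, 1285), Mul(Rational(54, 1285), I, Pow(26, Rational(1, 2)))) ≈ Add(0.38755, Mul(0.21428, I))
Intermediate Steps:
Q = Mul(I, Pow(26, Rational(1, 2))) (Q = Pow(-26, Rational(1, 2)) = Mul(I, Pow(26, Rational(1, 2))) ≈ Mul(5.0990, I))
W = 22
Mul(Add(Function('u')(5), W), Pow(Add(56, Mul(Add(-3, Q), Add(7, -16))), -1)) = Mul(Add(Mul(4, 5), 22), Pow(Add(56, Mul(Add(-3, Mul(I, Pow(26, Rational(1, 2)))), Add(7, -16))), -1)) = Mul(Add(20, 22), Pow(Add(56, Mul(Add(-3, Mul(I, Pow(26, Rational(1, 2)))), -9)), -1)) = Mul(42, Pow(Add(56, Add(27, Mul(-9, I, Pow(26, Rational(1, 2))))), -1)) = Mul(42, Pow(Add(83, Mul(-9, I, Pow(26, Rational(1, 2)))), -1))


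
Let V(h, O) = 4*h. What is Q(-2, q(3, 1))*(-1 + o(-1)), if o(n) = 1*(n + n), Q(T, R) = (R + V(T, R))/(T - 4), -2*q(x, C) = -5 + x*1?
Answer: -7/2 ≈ -3.5000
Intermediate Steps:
q(x, C) = 5/2 - x/2 (q(x, C) = -(-5 + x*1)/2 = -(-5 + x)/2 = 5/2 - x/2)
Q(T, R) = (R + 4*T)/(-4 + T) (Q(T, R) = (R + 4*T)/(T - 4) = (R + 4*T)/(-4 + T))
o(n) = 2*n (o(n) = 1*(2*n) = 2*n)
Q(-2, q(3, 1))*(-1 + o(-1)) = (((5/2 - 1/2*3) + 4*(-2))/(-4 - 2))*(-1 + 2*(-1)) = (((5/2 - 3/2) - 8)/(-6))*(-1 - 2) = -(1 - 8)/6*(-3) = -1/6*(-7)*(-3) = (7/6)*(-3) = -7/2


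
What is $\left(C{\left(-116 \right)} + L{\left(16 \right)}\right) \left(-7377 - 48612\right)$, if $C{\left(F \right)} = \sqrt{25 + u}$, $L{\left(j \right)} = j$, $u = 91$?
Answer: $-895824 - 111978 \sqrt{29} \approx -1.4988 \cdot 10^{6}$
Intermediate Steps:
$C{\left(F \right)} = 2 \sqrt{29}$ ($C{\left(F \right)} = \sqrt{25 + 91} = \sqrt{116} = 2 \sqrt{29}$)
$\left(C{\left(-116 \right)} + L{\left(16 \right)}\right) \left(-7377 - 48612\right) = \left(2 \sqrt{29} + 16\right) \left(-7377 - 48612\right) = \left(16 + 2 \sqrt{29}\right) \left(-55989\right) = -895824 - 111978 \sqrt{29}$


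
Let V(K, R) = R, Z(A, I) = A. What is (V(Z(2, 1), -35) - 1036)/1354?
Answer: -1071/1354 ≈ -0.79099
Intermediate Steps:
(V(Z(2, 1), -35) - 1036)/1354 = (-35 - 1036)/1354 = (1/1354)*(-1071) = -1071/1354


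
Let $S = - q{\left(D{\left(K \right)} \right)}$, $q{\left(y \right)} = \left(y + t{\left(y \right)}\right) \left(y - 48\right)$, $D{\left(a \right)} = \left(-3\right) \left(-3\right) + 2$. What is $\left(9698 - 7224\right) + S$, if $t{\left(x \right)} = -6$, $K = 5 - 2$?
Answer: $2659$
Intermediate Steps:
$K = 3$ ($K = 5 - 2 = 3$)
$D{\left(a \right)} = 11$ ($D{\left(a \right)} = 9 + 2 = 11$)
$q{\left(y \right)} = \left(-48 + y\right) \left(-6 + y\right)$ ($q{\left(y \right)} = \left(y - 6\right) \left(y - 48\right) = \left(-6 + y\right) \left(-48 + y\right) = \left(-48 + y\right) \left(-6 + y\right)$)
$S = 185$ ($S = - (288 + 11^{2} - 594) = - (288 + 121 - 594) = \left(-1\right) \left(-185\right) = 185$)
$\left(9698 - 7224\right) + S = \left(9698 - 7224\right) + 185 = 2474 + 185 = 2659$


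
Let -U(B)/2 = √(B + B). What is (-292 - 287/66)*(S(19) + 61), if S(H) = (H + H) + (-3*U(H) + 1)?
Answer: -977950/33 - 19559*√38/11 ≈ -40596.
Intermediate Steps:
U(B) = -2*√2*√B (U(B) = -2*√(B + B) = -2*√2*√B)
S(H) = 1 + 2*H + 6*√2*√H (S(H) = (H + H) + (-(-6)*√2*√H + 1) = 2*H + (6*√2*√H + 1) = 2*H + (1 + 6*√2*√H) = 1 + 2*H + 6*√2*√H)
(-292 - 287/66)*(S(19) + 61) = (-292 - 287/66)*((1 + 2*19 + 6*√2*√19) + 61) = (-292 - 287*1/66)*((1 + 38 + 6*√38) + 61) = (-292 - 287/66)*((39 + 6*√38) + 61) = -19559*(100 + 6*√38)/66 = -977950/33 - 19559*√38/11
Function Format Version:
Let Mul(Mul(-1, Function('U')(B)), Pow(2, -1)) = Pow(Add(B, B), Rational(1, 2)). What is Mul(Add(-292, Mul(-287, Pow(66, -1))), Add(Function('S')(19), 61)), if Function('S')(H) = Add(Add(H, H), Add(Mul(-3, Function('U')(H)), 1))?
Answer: Add(Rational(-977950, 33), Mul(Rational(-19559, 11), Pow(38, Rational(1, 2)))) ≈ -40596.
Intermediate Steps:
Function('U')(B) = Mul(-2, Pow(2, Rational(1, 2)), Pow(B, Rational(1, 2))) (Function('U')(B) = Mul(-2, Pow(Add(B, B), Rational(1, 2))) = Mul(-2, Pow(Mul(2, B), Rational(1, 2))) = Mul(-2, Mul(Pow(2, Rational(1, 2)), Pow(B, Rational(1, 2)))) = Mul(-2, Pow(2, Rational(1, 2)), Pow(B, Rational(1, 2))))
Function('S')(H) = Add(1, Mul(2, H), Mul(6, Pow(2, Rational(1, 2)), Pow(H, Rational(1, 2)))) (Function('S')(H) = Add(Add(H, H), Add(Mul(-3, Mul(-2, Pow(2, Rational(1, 2)), Pow(H, Rational(1, 2)))), 1)) = Add(Mul(2, H), Add(Mul(6, Pow(2, Rational(1, 2)), Pow(H, Rational(1, 2))), 1)) = Add(Mul(2, H), Add(1, Mul(6, Pow(2, Rational(1, 2)), Pow(H, Rational(1, 2))))) = Add(1, Mul(2, H), Mul(6, Pow(2, Rational(1, 2)), Pow(H, Rational(1, 2)))))
Mul(Add(-292, Mul(-287, Pow(66, -1))), Add(Function('S')(19), 61)) = Mul(Add(-292, Mul(-287, Pow(66, -1))), Add(Add(1, Mul(2, 19), Mul(6, Pow(2, Rational(1, 2)), Pow(19, Rational(1, 2)))), 61)) = Mul(Add(-292, Mul(-287, Rational(1, 66))), Add(Add(1, 38, Mul(6, Pow(38, Rational(1, 2)))), 61)) = Mul(Add(-292, Rational(-287, 66)), Add(Add(39, Mul(6, Pow(38, Rational(1, 2)))), 61)) = Mul(Rational(-19559, 66), Add(100, Mul(6, Pow(38, Rational(1, 2))))) = Add(Rational(-977950, 33), Mul(Rational(-19559, 11), Pow(38, Rational(1, 2))))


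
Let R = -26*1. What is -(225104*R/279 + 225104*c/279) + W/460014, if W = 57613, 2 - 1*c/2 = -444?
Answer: -29891714175623/42781302 ≈ -6.9871e+5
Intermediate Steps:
c = 892 (c = 4 - 2*(-444) = 4 + 888 = 892)
R = -26
-(225104*R/279 + 225104*c/279) + W/460014 = -450208/(558/(892 - 26)) + 57613/460014 = -450208/(558/866) + 57613*(1/460014) = -450208/((1/866)*558) + 57613/460014 = -450208/279/433 + 57613/460014 = -450208*433/279 + 57613/460014 = -194940064/279 + 57613/460014 = -29891714175623/42781302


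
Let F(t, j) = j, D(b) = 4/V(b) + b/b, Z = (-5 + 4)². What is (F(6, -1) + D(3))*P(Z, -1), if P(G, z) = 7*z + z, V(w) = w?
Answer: -32/3 ≈ -10.667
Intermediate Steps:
Z = 1 (Z = (-1)² = 1)
D(b) = 1 + 4/b (D(b) = 4/b + b/b = 4/b + 1 = 1 + 4/b)
P(G, z) = 8*z
(F(6, -1) + D(3))*P(Z, -1) = (-1 + (4 + 3)/3)*(8*(-1)) = (-1 + (⅓)*7)*(-8) = (-1 + 7/3)*(-8) = (4/3)*(-8) = -32/3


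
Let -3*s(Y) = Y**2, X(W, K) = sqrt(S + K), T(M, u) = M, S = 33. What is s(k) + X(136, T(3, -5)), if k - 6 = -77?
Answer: -5023/3 ≈ -1674.3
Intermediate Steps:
X(W, K) = sqrt(33 + K)
k = -71 (k = 6 - 77 = -71)
s(Y) = -Y**2/3
s(k) + X(136, T(3, -5)) = -1/3*(-71)**2 + sqrt(33 + 3) = -1/3*5041 + sqrt(36) = -5041/3 + 6 = -5023/3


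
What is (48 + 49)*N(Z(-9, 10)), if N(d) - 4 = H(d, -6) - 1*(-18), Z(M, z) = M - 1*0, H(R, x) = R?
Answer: 1261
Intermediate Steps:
Z(M, z) = M (Z(M, z) = M + 0 = M)
N(d) = 22 + d (N(d) = 4 + (d - 1*(-18)) = 4 + (d + 18) = 4 + (18 + d) = 22 + d)
(48 + 49)*N(Z(-9, 10)) = (48 + 49)*(22 - 9) = 97*13 = 1261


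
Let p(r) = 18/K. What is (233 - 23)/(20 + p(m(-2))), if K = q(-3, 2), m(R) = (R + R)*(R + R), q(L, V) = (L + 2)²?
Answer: 105/19 ≈ 5.5263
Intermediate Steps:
q(L, V) = (2 + L)²
m(R) = 4*R² (m(R) = (2*R)*(2*R) = 4*R²)
K = 1 (K = (2 - 3)² = (-1)² = 1)
p(r) = 18 (p(r) = 18/1 = 18*1 = 18)
(233 - 23)/(20 + p(m(-2))) = (233 - 23)/(20 + 18) = 210/38 = 210*(1/38) = 105/19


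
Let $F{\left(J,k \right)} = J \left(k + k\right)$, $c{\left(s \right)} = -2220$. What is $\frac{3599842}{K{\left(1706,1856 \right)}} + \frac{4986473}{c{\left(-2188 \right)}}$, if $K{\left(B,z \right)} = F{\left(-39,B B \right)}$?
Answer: $- \frac{7861161202521}{3499799290} \approx -2246.2$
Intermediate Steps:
$F{\left(J,k \right)} = 2 J k$ ($F{\left(J,k \right)} = J 2 k = 2 J k$)
$K{\left(B,z \right)} = - 78 B^{2}$ ($K{\left(B,z \right)} = 2 \left(-39\right) B B = 2 \left(-39\right) B^{2} = - 78 B^{2}$)
$\frac{3599842}{K{\left(1706,1856 \right)}} + \frac{4986473}{c{\left(-2188 \right)}} = \frac{3599842}{\left(-78\right) 1706^{2}} + \frac{4986473}{-2220} = \frac{3599842}{\left(-78\right) 2910436} + 4986473 \left(- \frac{1}{2220}\right) = \frac{3599842}{-227014008} - \frac{4986473}{2220} = 3599842 \left(- \frac{1}{227014008}\right) - \frac{4986473}{2220} = - \frac{1799921}{113507004} - \frac{4986473}{2220} = - \frac{7861161202521}{3499799290}$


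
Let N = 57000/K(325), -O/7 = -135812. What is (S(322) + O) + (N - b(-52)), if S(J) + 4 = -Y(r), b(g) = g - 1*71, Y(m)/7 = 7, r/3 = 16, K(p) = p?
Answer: 12362082/13 ≈ 9.5093e+5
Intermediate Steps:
r = 48 (r = 3*16 = 48)
Y(m) = 49 (Y(m) = 7*7 = 49)
b(g) = -71 + g (b(g) = g - 71 = -71 + g)
O = 950684 (O = -7*(-135812) = 950684)
S(J) = -53 (S(J) = -4 - 1*49 = -4 - 49 = -53)
N = 2280/13 (N = 57000/325 = 57000*(1/325) = 2280/13 ≈ 175.38)
(S(322) + O) + (N - b(-52)) = (-53 + 950684) + (2280/13 - (-71 - 52)) = 950631 + (2280/13 - 1*(-123)) = 950631 + (2280/13 + 123) = 950631 + 3879/13 = 12362082/13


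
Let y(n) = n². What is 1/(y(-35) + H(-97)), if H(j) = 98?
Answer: 1/1323 ≈ 0.00075586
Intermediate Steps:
1/(y(-35) + H(-97)) = 1/((-35)² + 98) = 1/(1225 + 98) = 1/1323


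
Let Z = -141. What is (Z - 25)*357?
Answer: -59262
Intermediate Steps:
(Z - 25)*357 = (-141 - 25)*357 = -166*357 = -59262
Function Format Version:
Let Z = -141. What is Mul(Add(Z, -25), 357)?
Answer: -59262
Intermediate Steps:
Mul(Add(Z, -25), 357) = Mul(Add(-141, -25), 357) = Mul(-166, 357) = -59262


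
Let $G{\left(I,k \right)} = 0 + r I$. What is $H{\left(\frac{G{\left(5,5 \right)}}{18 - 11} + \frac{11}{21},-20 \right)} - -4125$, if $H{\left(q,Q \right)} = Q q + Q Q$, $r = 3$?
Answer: $\frac{13415}{3} \approx 4471.7$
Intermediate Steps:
$G{\left(I,k \right)} = 3 I$ ($G{\left(I,k \right)} = 0 + 3 I = 3 I$)
$H{\left(q,Q \right)} = Q^{2} + Q q$ ($H{\left(q,Q \right)} = Q q + Q^{2} = Q^{2} + Q q$)
$H{\left(\frac{G{\left(5,5 \right)}}{18 - 11} + \frac{11}{21},-20 \right)} - -4125 = - 20 \left(-20 + \left(\frac{3 \cdot 5}{18 - 11} + \frac{11}{21}\right)\right) - -4125 = - 20 \left(-20 + \left(\frac{15}{7} + 11 \cdot \frac{1}{21}\right)\right) + 4125 = - 20 \left(-20 + \left(15 \cdot \frac{1}{7} + \frac{11}{21}\right)\right) + 4125 = - 20 \left(-20 + \left(\frac{15}{7} + \frac{11}{21}\right)\right) + 4125 = - 20 \left(-20 + \frac{8}{3}\right) + 4125 = \left(-20\right) \left(- \frac{52}{3}\right) + 4125 = \frac{1040}{3} + 4125 = \frac{13415}{3}$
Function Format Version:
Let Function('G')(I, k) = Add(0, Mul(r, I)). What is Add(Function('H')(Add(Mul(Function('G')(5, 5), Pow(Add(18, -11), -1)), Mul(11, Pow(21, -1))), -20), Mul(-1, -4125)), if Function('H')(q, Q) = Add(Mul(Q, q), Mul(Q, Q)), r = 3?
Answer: Rational(13415, 3) ≈ 4471.7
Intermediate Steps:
Function('G')(I, k) = Mul(3, I) (Function('G')(I, k) = Add(0, Mul(3, I)) = Mul(3, I))
Function('H')(q, Q) = Add(Pow(Q, 2), Mul(Q, q)) (Function('H')(q, Q) = Add(Mul(Q, q), Pow(Q, 2)) = Add(Pow(Q, 2), Mul(Q, q)))
Add(Function('H')(Add(Mul(Function('G')(5, 5), Pow(Add(18, -11), -1)), Mul(11, Pow(21, -1))), -20), Mul(-1, -4125)) = Add(Mul(-20, Add(-20, Add(Mul(Mul(3, 5), Pow(Add(18, -11), -1)), Mul(11, Pow(21, -1))))), Mul(-1, -4125)) = Add(Mul(-20, Add(-20, Add(Mul(15, Pow(7, -1)), Mul(11, Rational(1, 21))))), 4125) = Add(Mul(-20, Add(-20, Add(Mul(15, Rational(1, 7)), Rational(11, 21)))), 4125) = Add(Mul(-20, Add(-20, Add(Rational(15, 7), Rational(11, 21)))), 4125) = Add(Mul(-20, Add(-20, Rational(8, 3))), 4125) = Add(Mul(-20, Rational(-52, 3)), 4125) = Add(Rational(1040, 3), 4125) = Rational(13415, 3)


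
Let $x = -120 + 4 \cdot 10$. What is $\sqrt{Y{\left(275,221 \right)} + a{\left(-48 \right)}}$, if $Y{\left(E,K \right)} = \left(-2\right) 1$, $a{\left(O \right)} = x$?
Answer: $i \sqrt{82} \approx 9.0554 i$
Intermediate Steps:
$x = -80$ ($x = -120 + 40 = -80$)
$a{\left(O \right)} = -80$
$Y{\left(E,K \right)} = -2$
$\sqrt{Y{\left(275,221 \right)} + a{\left(-48 \right)}} = \sqrt{-2 - 80} = \sqrt{-82} = i \sqrt{82}$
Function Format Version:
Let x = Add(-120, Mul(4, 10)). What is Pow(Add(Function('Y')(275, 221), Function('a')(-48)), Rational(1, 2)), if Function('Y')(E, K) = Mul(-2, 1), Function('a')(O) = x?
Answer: Mul(I, Pow(82, Rational(1, 2))) ≈ Mul(9.0554, I)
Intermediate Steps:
x = -80 (x = Add(-120, 40) = -80)
Function('a')(O) = -80
Function('Y')(E, K) = -2
Pow(Add(Function('Y')(275, 221), Function('a')(-48)), Rational(1, 2)) = Pow(Add(-2, -80), Rational(1, 2)) = Pow(-82, Rational(1, 2)) = Mul(I, Pow(82, Rational(1, 2)))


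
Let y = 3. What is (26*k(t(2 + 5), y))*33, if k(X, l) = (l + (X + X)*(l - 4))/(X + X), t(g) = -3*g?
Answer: -6435/7 ≈ -919.29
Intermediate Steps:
k(X, l) = (l + 2*X*(-4 + l))/(2*X) (k(X, l) = (l + (2*X)*(-4 + l))/((2*X)) = (l + 2*X*(-4 + l))*(1/(2*X)) = (l + 2*X*(-4 + l))/(2*X))
(26*k(t(2 + 5), y))*33 = (26*(-4 + 3 + (½)*3/(-3*(2 + 5))))*33 = (26*(-4 + 3 + (½)*3/(-3*7)))*33 = (26*(-4 + 3 + (½)*3/(-21)))*33 = (26*(-4 + 3 + (½)*3*(-1/21)))*33 = (26*(-4 + 3 - 1/14))*33 = (26*(-15/14))*33 = -195/7*33 = -6435/7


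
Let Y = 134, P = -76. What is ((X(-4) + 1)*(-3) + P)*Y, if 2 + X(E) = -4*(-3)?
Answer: -14606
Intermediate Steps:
X(E) = 10 (X(E) = -2 - 4*(-3) = -2 + 12 = 10)
((X(-4) + 1)*(-3) + P)*Y = ((10 + 1)*(-3) - 76)*134 = (11*(-3) - 76)*134 = (-33 - 76)*134 = -109*134 = -14606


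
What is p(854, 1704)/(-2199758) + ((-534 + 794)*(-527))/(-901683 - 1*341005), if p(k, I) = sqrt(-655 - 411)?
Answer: 34255/310672 - I*sqrt(1066)/2199758 ≈ 0.11026 - 1.4842e-5*I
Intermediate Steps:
p(k, I) = I*sqrt(1066) (p(k, I) = sqrt(-1066) = I*sqrt(1066))
p(854, 1704)/(-2199758) + ((-534 + 794)*(-527))/(-901683 - 1*341005) = (I*sqrt(1066))/(-2199758) + ((-534 + 794)*(-527))/(-901683 - 1*341005) = (I*sqrt(1066))*(-1/2199758) + (260*(-527))/(-901683 - 341005) = -I*sqrt(1066)/2199758 - 137020/(-1242688) = -I*sqrt(1066)/2199758 - 137020*(-1/1242688) = -I*sqrt(1066)/2199758 + 34255/310672 = 34255/310672 - I*sqrt(1066)/2199758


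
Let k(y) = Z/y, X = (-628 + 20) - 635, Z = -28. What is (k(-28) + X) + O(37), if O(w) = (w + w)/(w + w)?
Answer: -1241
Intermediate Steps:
O(w) = 1 (O(w) = (2*w)/((2*w)) = (2*w)*(1/(2*w)) = 1)
X = -1243 (X = -608 - 635 = -1243)
k(y) = -28/y
(k(-28) + X) + O(37) = (-28/(-28) - 1243) + 1 = (-28*(-1/28) - 1243) + 1 = (1 - 1243) + 1 = -1242 + 1 = -1241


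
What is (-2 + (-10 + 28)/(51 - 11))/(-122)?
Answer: 31/2440 ≈ 0.012705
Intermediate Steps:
(-2 + (-10 + 28)/(51 - 11))/(-122) = (-2 + 18/40)*(-1/122) = (-2 + 18*(1/40))*(-1/122) = (-2 + 9/20)*(-1/122) = -31/20*(-1/122) = 31/2440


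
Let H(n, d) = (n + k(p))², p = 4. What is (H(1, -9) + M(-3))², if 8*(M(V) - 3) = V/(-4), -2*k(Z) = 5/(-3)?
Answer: 3455881/82944 ≈ 41.665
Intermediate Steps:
k(Z) = ⅚ (k(Z) = -5/(2*(-3)) = -5*(-1)/(2*3) = -½*(-5/3) = ⅚)
H(n, d) = (⅚ + n)² (H(n, d) = (n + ⅚)² = (⅚ + n)²)
M(V) = 3 - V/32 (M(V) = 3 + (V/(-4))/8 = 3 + (V*(-¼))/8 = 3 + (-V/4)/8 = 3 - V/32)
(H(1, -9) + M(-3))² = ((5 + 6*1)²/36 + (3 - 1/32*(-3)))² = ((5 + 6)²/36 + (3 + 3/32))² = ((1/36)*11² + 99/32)² = ((1/36)*121 + 99/32)² = (121/36 + 99/32)² = (1859/288)² = 3455881/82944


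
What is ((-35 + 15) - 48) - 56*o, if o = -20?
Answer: 1052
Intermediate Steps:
((-35 + 15) - 48) - 56*o = ((-35 + 15) - 48) - 56*(-20) = (-20 - 48) + 1120 = -68 + 1120 = 1052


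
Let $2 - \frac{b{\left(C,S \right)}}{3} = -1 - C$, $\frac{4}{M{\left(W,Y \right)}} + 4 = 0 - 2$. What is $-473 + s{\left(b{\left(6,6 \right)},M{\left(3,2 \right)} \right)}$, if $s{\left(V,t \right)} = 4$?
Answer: $-469$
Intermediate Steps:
$M{\left(W,Y \right)} = - \frac{2}{3}$ ($M{\left(W,Y \right)} = \frac{4}{-4 + \left(0 - 2\right)} = \frac{4}{-4 - 2} = \frac{4}{-6} = 4 \left(- \frac{1}{6}\right) = - \frac{2}{3}$)
$b{\left(C,S \right)} = 9 + 3 C$ ($b{\left(C,S \right)} = 6 - 3 \left(-1 - C\right) = 6 + \left(3 + 3 C\right) = 9 + 3 C$)
$-473 + s{\left(b{\left(6,6 \right)},M{\left(3,2 \right)} \right)} = -473 + 4 = -469$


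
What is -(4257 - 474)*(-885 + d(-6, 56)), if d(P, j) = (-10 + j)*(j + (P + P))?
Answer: -4308837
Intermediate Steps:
d(P, j) = (-10 + j)*(j + 2*P)
-(4257 - 474)*(-885 + d(-6, 56)) = -(4257 - 474)*(-885 + (56² - 20*(-6) - 10*56 + 2*(-6)*56)) = -3783*(-885 + (3136 + 120 - 560 - 672)) = -3783*(-885 + 2024) = -3783*1139 = -1*4308837 = -4308837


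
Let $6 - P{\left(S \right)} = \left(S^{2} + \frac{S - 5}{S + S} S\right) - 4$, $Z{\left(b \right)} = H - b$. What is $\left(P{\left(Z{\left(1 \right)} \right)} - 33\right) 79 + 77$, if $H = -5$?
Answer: $- \frac{8299}{2} \approx -4149.5$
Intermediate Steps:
$Z{\left(b \right)} = -5 - b$
$P{\left(S \right)} = \frac{25}{2} - S^{2} - \frac{S}{2}$ ($P{\left(S \right)} = 6 - \left(\left(S^{2} + \frac{S - 5}{S + S} S\right) - 4\right) = 6 - \left(\left(S^{2} + \frac{-5 + S}{2 S} S\right) - 4\right) = 6 - \left(\left(S^{2} + \left(- \frac{5}{2} + \frac{S}{2}\right)\right) - 4\right) = 6 - \left(\left(- \frac{5}{2} + S^{2} + \frac{S}{2}\right) - 4\right) = 6 - \left(- \frac{13}{2} + S^{2} + \frac{S}{2}\right) = \frac{25}{2} - S^{2} - \frac{S}{2}$)
$\left(P{\left(Z{\left(1 \right)} \right)} - 33\right) 79 + 77 = \left(\left(\frac{25}{2} - \left(-5 - 1\right)^{2} - \frac{-5 - 1}{2}\right) - 33\right) 79 + 77 = \left(\left(\frac{25}{2} - \left(-6\right)^{2} - -3\right) - 33\right) 79 + 77 = \left(\left(\frac{25}{2} - 36 + 3\right) - 33\right) 79 + 77 = \left(- \frac{41}{2} - 33\right) 79 + 77 = \left(- \frac{107}{2}\right) 79 + 77 = - \frac{8453}{2} + 77 = - \frac{8299}{2}$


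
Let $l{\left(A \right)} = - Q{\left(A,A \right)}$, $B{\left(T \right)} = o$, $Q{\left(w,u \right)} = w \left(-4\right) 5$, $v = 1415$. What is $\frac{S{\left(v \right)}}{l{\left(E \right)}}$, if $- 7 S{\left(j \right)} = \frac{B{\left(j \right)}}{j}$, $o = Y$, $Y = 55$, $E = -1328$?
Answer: $\frac{11}{52615360} \approx 2.0906 \cdot 10^{-7}$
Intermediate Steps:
$o = 55$
$Q{\left(w,u \right)} = - 20 w$ ($Q{\left(w,u \right)} = - 4 w 5 = - 20 w$)
$B{\left(T \right)} = 55$
$l{\left(A \right)} = 20 A$ ($l{\left(A \right)} = - \left(-20\right) A = 20 A$)
$S{\left(j \right)} = - \frac{55}{7 j}$ ($S{\left(j \right)} = - \frac{55 \frac{1}{j}}{7} = - \frac{55}{7 j}$)
$\frac{S{\left(v \right)}}{l{\left(E \right)}} = \frac{\left(- \frac{55}{7}\right) \frac{1}{1415}}{20 \left(-1328\right)} = \frac{\left(- \frac{55}{7}\right) \frac{1}{1415}}{-26560} = \left(- \frac{11}{1981}\right) \left(- \frac{1}{26560}\right) = \frac{11}{52615360}$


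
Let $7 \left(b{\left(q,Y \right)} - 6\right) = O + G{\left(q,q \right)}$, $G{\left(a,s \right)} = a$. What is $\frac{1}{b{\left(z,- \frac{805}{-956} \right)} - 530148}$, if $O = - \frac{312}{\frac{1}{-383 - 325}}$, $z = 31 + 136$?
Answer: $- \frac{7}{3489931} \approx -2.0058 \cdot 10^{-6}$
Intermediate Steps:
$z = 167$
$O = 220896$ ($O = - \frac{312}{\frac{1}{-708}} = - \frac{312}{- \frac{1}{708}} = \left(-312\right) \left(-708\right) = 220896$)
$b{\left(q,Y \right)} = \frac{220938}{7} + \frac{q}{7}$ ($b{\left(q,Y \right)} = 6 + \frac{220896 + q}{7} = 6 + \left(\frac{220896}{7} + \frac{q}{7}\right) = \frac{220938}{7} + \frac{q}{7}$)
$\frac{1}{b{\left(z,- \frac{805}{-956} \right)} - 530148} = \frac{1}{\left(\frac{220938}{7} + \frac{1}{7} \cdot 167\right) - 530148} = \frac{1}{\left(\frac{220938}{7} + \frac{167}{7}\right) - 530148} = \frac{1}{\frac{221105}{7} - 530148} = \frac{1}{- \frac{3489931}{7}} = - \frac{7}{3489931}$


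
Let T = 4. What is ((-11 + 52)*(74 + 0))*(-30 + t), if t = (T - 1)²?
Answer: -63714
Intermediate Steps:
t = 9 (t = (4 - 1)² = 3² = 9)
((-11 + 52)*(74 + 0))*(-30 + t) = ((-11 + 52)*(74 + 0))*(-30 + 9) = (41*74)*(-21) = 3034*(-21) = -63714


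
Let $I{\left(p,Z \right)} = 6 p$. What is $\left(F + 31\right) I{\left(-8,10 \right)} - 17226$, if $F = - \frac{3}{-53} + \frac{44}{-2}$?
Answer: $- \frac{936018}{53} \approx -17661.0$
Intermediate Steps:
$F = - \frac{1163}{53}$ ($F = \left(-3\right) \left(- \frac{1}{53}\right) + 44 \left(- \frac{1}{2}\right) = \frac{3}{53} - 22 = - \frac{1163}{53} \approx -21.943$)
$\left(F + 31\right) I{\left(-8,10 \right)} - 17226 = \left(- \frac{1163}{53} + 31\right) 6 \left(-8\right) - 17226 = \frac{480}{53} \left(-48\right) - 17226 = - \frac{23040}{53} - 17226 = - \frac{936018}{53}$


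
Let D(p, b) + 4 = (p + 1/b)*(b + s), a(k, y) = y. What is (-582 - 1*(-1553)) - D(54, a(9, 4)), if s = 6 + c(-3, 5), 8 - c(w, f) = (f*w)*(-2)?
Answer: 1626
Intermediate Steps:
c(w, f) = 8 + 2*f*w (c(w, f) = 8 - f*w*(-2) = 8 - (-2)*f*w = 8 + 2*f*w)
s = -16 (s = 6 + (8 + 2*5*(-3)) = 6 + (8 - 30) = 6 - 22 = -16)
D(p, b) = -4 + (-16 + b)*(p + 1/b) (D(p, b) = -4 + (p + 1/b)*(b - 16) = -4 + (p + 1/b)*(-16 + b) = -4 + (-16 + b)*(p + 1/b))
(-582 - 1*(-1553)) - D(54, a(9, 4)) = (-582 - 1*(-1553)) - (-3 - 16*54 - 16/4 + 4*54) = (-582 + 1553) - (-3 - 864 - 16*¼ + 216) = 971 - (-3 - 864 - 4 + 216) = 971 - 1*(-655) = 971 + 655 = 1626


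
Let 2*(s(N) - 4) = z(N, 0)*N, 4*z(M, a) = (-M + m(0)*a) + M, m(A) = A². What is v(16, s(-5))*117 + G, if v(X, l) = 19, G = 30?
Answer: 2253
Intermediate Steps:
z(M, a) = 0 (z(M, a) = ((-M + 0²*a) + M)/4 = ((-M + 0*a) + M)/4 = ((-M + 0) + M)/4 = (-M + M)/4 = (¼)*0 = 0)
s(N) = 4 (s(N) = 4 + (0*N)/2 = 4 + (½)*0 = 4 + 0 = 4)
v(16, s(-5))*117 + G = 19*117 + 30 = 2223 + 30 = 2253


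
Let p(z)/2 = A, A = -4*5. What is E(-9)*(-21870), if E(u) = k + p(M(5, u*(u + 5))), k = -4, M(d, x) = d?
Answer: 962280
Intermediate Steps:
A = -20
p(z) = -40 (p(z) = 2*(-20) = -40)
E(u) = -44 (E(u) = -4 - 40 = -44)
E(-9)*(-21870) = -44*(-21870) = 962280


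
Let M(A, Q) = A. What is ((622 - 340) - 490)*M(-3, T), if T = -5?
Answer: 624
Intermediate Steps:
((622 - 340) - 490)*M(-3, T) = ((622 - 340) - 490)*(-3) = (282 - 490)*(-3) = -208*(-3) = 624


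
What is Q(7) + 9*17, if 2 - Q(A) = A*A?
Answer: 106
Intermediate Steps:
Q(A) = 2 - A**2 (Q(A) = 2 - A*A = 2 - A**2)
Q(7) + 9*17 = (2 - 1*7**2) + 9*17 = (2 - 1*49) + 153 = (2 - 49) + 153 = -47 + 153 = 106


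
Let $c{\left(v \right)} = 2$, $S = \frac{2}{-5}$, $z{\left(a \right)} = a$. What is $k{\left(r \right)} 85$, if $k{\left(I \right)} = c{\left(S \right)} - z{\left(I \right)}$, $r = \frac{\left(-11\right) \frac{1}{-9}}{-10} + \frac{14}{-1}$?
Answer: $\frac{24667}{18} \approx 1370.4$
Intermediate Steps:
$S = - \frac{2}{5}$ ($S = 2 \left(- \frac{1}{5}\right) = - \frac{2}{5} \approx -0.4$)
$r = - \frac{1271}{90}$ ($r = \left(-11\right) \left(- \frac{1}{9}\right) \left(- \frac{1}{10}\right) + 14 \left(-1\right) = \frac{11}{9} \left(- \frac{1}{10}\right) - 14 = - \frac{11}{90} - 14 = - \frac{1271}{90} \approx -14.122$)
$k{\left(I \right)} = 2 - I$
$k{\left(r \right)} 85 = \left(2 - - \frac{1271}{90}\right) 85 = \left(2 + \frac{1271}{90}\right) 85 = \frac{1451}{90} \cdot 85 = \frac{24667}{18}$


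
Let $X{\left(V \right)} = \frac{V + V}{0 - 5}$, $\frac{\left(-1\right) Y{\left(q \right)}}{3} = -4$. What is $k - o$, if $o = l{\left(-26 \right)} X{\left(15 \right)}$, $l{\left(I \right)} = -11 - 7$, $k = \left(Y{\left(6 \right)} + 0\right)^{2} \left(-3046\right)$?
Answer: $-438732$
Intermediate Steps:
$Y{\left(q \right)} = 12$ ($Y{\left(q \right)} = \left(-3\right) \left(-4\right) = 12$)
$k = -438624$ ($k = \left(12 + 0\right)^{2} \left(-3046\right) = 12^{2} \left(-3046\right) = 144 \left(-3046\right) = -438624$)
$X{\left(V \right)} = - \frac{2 V}{5}$ ($X{\left(V \right)} = \frac{2 V}{-5} = 2 V \left(- \frac{1}{5}\right) = - \frac{2 V}{5}$)
$l{\left(I \right)} = -18$
$o = 108$ ($o = - 18 \left(\left(- \frac{2}{5}\right) 15\right) = \left(-18\right) \left(-6\right) = 108$)
$k - o = -438624 - 108 = -438732$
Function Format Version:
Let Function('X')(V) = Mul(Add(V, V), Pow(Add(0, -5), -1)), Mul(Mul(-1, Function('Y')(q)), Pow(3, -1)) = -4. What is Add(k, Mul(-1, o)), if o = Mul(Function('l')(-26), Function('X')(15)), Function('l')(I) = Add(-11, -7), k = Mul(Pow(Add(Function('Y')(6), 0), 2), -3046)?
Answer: -438732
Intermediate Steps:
Function('Y')(q) = 12 (Function('Y')(q) = Mul(-3, -4) = 12)
k = -438624 (k = Mul(Pow(Add(12, 0), 2), -3046) = Mul(Pow(12, 2), -3046) = Mul(144, -3046) = -438624)
Function('X')(V) = Mul(Rational(-2, 5), V) (Function('X')(V) = Mul(Mul(2, V), Pow(-5, -1)) = Mul(Mul(2, V), Rational(-1, 5)) = Mul(Rational(-2, 5), V))
Function('l')(I) = -18
o = 108 (o = Mul(-18, Mul(Rational(-2, 5), 15)) = Mul(-18, -6) = 108)
Add(k, Mul(-1, o)) = Add(-438624, Mul(-1, 108)) = Add(-438624, -108) = -438732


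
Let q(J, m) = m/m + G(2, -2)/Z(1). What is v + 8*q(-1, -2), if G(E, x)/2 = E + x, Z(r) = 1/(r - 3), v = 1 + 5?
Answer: 14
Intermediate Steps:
v = 6
Z(r) = 1/(-3 + r)
G(E, x) = 2*E + 2*x (G(E, x) = 2*(E + x) = 2*E + 2*x)
q(J, m) = 1 (q(J, m) = m/m + (2*2 + 2*(-2))/(1/(-3 + 1)) = 1 + (4 - 4)/(1/(-2)) = 1 + 0/(-1/2) = 1 + 0*(-2) = 1 + 0 = 1)
v + 8*q(-1, -2) = 6 + 8*1 = 6 + 8 = 14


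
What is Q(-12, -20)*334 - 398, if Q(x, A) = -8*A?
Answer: 53042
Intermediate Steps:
Q(-12, -20)*334 - 398 = -8*(-20)*334 - 398 = 160*334 - 398 = 53440 - 398 = 53042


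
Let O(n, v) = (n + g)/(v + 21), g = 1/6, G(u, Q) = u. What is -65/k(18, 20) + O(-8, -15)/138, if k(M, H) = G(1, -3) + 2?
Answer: -107687/4968 ≈ -21.676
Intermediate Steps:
g = 1/6 ≈ 0.16667
k(M, H) = 3 (k(M, H) = 1 + 2 = 3)
O(n, v) = (1/6 + n)/(21 + v) (O(n, v) = (n + 1/6)/(v + 21) = (1/6 + n)/(21 + v))
-65/k(18, 20) + O(-8, -15)/138 = -65/3 + ((1/6 - 8)/(21 - 15))/138 = -65*1/3 + (-47/6/6)*(1/138) = -65/3 + ((1/6)*(-47/6))*(1/138) = -65/3 - 47/36*1/138 = -65/3 - 47/4968 = -107687/4968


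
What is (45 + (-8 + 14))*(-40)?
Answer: -2040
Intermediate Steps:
(45 + (-8 + 14))*(-40) = (45 + 6)*(-40) = 51*(-40) = -2040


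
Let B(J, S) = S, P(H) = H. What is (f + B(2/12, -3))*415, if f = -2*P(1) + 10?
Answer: 2075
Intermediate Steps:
f = 8 (f = -2*1 + 10 = -2 + 10 = 8)
(f + B(2/12, -3))*415 = (8 - 3)*415 = 5*415 = 2075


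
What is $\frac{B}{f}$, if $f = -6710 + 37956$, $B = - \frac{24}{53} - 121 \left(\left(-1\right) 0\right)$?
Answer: $- \frac{12}{828019} \approx -1.4492 \cdot 10^{-5}$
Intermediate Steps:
$B = - \frac{24}{53}$ ($B = \left(-24\right) \frac{1}{53} - 0 = - \frac{24}{53} + 0 = - \frac{24}{53} \approx -0.45283$)
$f = 31246$
$\frac{B}{f} = - \frac{24}{53 \cdot 31246} = \left(- \frac{24}{53}\right) \frac{1}{31246} = - \frac{12}{828019}$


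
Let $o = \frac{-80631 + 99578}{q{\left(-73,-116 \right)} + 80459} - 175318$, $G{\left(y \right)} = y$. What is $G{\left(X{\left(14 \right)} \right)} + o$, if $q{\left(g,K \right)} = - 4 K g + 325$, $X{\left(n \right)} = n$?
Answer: $- \frac{8223842301}{46912} \approx -1.753 \cdot 10^{5}$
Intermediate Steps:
$q{\left(g,K \right)} = 325 - 4 K g$ ($q{\left(g,K \right)} = - 4 K g + 325 = 325 - 4 K g$)
$o = - \frac{8224499069}{46912}$ ($o = \frac{-80631 + 99578}{\left(325 - \left(-464\right) \left(-73\right)\right) + 80459} - 175318 = \frac{18947}{\left(325 - 33872\right) + 80459} - 175318 = \frac{18947}{-33547 + 80459} - 175318 = \frac{18947}{46912} - 175318 = - \frac{8224499069}{46912} \approx -1.7532 \cdot 10^{5}$)
$G{\left(X{\left(14 \right)} \right)} + o = 14 - \frac{8224499069}{46912} = - \frac{8223842301}{46912}$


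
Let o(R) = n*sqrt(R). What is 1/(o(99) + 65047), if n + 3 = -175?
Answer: 65047/4227975493 + 534*sqrt(11)/4227975493 ≈ 1.5804e-5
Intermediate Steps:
n = -178 (n = -3 - 175 = -178)
o(R) = -178*sqrt(R)
1/(o(99) + 65047) = 1/(-534*sqrt(11) + 65047) = 1/(65047 - 534*sqrt(11))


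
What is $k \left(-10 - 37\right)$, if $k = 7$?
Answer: $-329$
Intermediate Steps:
$k \left(-10 - 37\right) = 7 \left(-10 - 37\right) = 7 \left(-47\right) = -329$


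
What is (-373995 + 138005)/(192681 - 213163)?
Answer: 117995/10241 ≈ 11.522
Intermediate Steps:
(-373995 + 138005)/(192681 - 213163) = -235990/(-20482) = -235990*(-1/20482) = 117995/10241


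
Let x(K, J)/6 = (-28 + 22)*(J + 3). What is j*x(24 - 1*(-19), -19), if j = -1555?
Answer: -895680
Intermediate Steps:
x(K, J) = -108 - 36*J (x(K, J) = 6*((-28 + 22)*(J + 3)) = 6*(-6*(3 + J)) = 6*(-18 - 6*J) = -108 - 36*J)
j*x(24 - 1*(-19), -19) = -1555*(-108 - 36*(-19)) = -1555*(-108 + 684) = -1555*576 = -895680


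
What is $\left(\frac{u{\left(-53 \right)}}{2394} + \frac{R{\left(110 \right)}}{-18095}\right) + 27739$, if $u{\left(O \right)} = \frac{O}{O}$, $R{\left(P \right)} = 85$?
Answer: $\frac{34332499525}{1237698} \approx 27739.0$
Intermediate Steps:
$u{\left(O \right)} = 1$
$\left(\frac{u{\left(-53 \right)}}{2394} + \frac{R{\left(110 \right)}}{-18095}\right) + 27739 = \left(1 \cdot \frac{1}{2394} + \frac{85}{-18095}\right) + 27739 = \left(1 \cdot \frac{1}{2394} + 85 \left(- \frac{1}{18095}\right)\right) + 27739 = \left(\frac{1}{2394} - \frac{17}{3619}\right) + 27739 = - \frac{5297}{1237698} + 27739 = \frac{34332499525}{1237698}$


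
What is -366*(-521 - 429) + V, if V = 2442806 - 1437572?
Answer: 1352934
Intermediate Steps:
V = 1005234
-366*(-521 - 429) + V = -366*(-521 - 429) + 1005234 = -366*(-950) + 1005234 = 347700 + 1005234 = 1352934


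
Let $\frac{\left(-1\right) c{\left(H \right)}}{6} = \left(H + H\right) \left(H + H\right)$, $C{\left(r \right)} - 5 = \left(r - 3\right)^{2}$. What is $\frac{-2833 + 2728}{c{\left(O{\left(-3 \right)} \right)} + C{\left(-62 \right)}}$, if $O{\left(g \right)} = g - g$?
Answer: $- \frac{7}{282} \approx -0.024823$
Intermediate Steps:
$O{\left(g \right)} = 0$
$C{\left(r \right)} = 5 + \left(-3 + r\right)^{2}$ ($C{\left(r \right)} = 5 + \left(r - 3\right)^{2} = 5 + \left(-3 + r\right)^{2}$)
$c{\left(H \right)} = - 24 H^{2}$ ($c{\left(H \right)} = - 6 \left(H + H\right) \left(H + H\right) = - 6 \cdot 2 H 2 H = - 6 \cdot 4 H^{2} = - 24 H^{2}$)
$\frac{-2833 + 2728}{c{\left(O{\left(-3 \right)} \right)} + C{\left(-62 \right)}} = \frac{-2833 + 2728}{- 24 \cdot 0^{2} + \left(5 + \left(-3 - 62\right)^{2}\right)} = - \frac{105}{\left(-24\right) 0 + \left(5 + \left(-65\right)^{2}\right)} = - \frac{105}{0 + \left(5 + 4225\right)} = - \frac{105}{0 + 4230} = - \frac{105}{4230} = \left(-105\right) \frac{1}{4230} = - \frac{7}{282}$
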